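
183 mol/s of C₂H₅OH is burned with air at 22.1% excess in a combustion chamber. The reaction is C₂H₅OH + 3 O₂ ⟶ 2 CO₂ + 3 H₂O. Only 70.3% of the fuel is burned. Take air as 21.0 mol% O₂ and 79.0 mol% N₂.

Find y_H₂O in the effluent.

Stoichiometric O₂ = 3 × 183 = 549 mol/s; O₂ fed = 549 × 1.221 = 670.3 mol/s.
N₂ fed = 670.3 × 79/21 = 2522 mol/s.
Fuel reacted = 0.703 × 183 → ξ = 128.6 mol/s.
Outlet (n = n₀ + ν ξ):
  C₂H₅OH: 183 − 1(128.6) = 54.35
  O₂: 670.3 − 3(128.6) = 284.4
  N₂: 2522 (inert)
  CO₂: 0 + 2(128.6) = 257.3
  H₂O: 0 + 3(128.6) = 385.9
Total out = 3504 mol/s; y_H₂O = 385.9 / 3504 = 0.1102.

0.11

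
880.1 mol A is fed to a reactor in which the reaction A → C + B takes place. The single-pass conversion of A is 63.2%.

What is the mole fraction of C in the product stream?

0.387

A reacted = 0.632 × 880.1 = 556.2 mol; ν_A = −1, so ξ = 556.2/1 = 556.2 mol.
Outlet amounts (n = n₀ + ν ξ):
  A: 880.1 − 1(556.2) = 323.9
  C: 0 + 1(556.2) = 556.2
  B: 0 + 1(556.2) = 556.2
Total out = 1436 mol; y_C = 556.2 / 1436 = 0.3873.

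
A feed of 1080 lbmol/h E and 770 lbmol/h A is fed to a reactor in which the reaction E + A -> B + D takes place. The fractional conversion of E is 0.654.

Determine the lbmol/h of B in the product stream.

E reacted = 0.654 × 1080 = 706.3 lbmol/h; ν_E = −1, so ξ = 706.3/1 = 706.3 lbmol/h.
Outlet amounts (n = n₀ + ν ξ):
  E: 1080 − 1(706.3) = 373.7
  A: 770 − 1(706.3) = 63.68
  B: 0 + 1(706.3) = 706.3
  D: 0 + 1(706.3) = 706.3

706 lbmol/h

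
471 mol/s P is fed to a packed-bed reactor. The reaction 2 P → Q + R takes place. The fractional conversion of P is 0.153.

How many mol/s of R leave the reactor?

P reacted = 0.153 × 471 = 72.06 mol/s; ν_P = −2, so ξ = 72.06/2 = 36.03 mol/s.
Outlet amounts (n = n₀ + ν ξ):
  P: 471 − 2(36.03) = 398.9
  Q: 0 + 1(36.03) = 36.03
  R: 0 + 1(36.03) = 36.03

36 mol/s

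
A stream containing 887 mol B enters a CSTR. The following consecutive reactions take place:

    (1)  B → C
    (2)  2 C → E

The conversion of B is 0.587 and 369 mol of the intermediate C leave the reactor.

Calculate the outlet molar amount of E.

Conversion of B: B consumed = 1ξ₁ = 0.587 × 887 → ξ₁ = 520.7 mol.
C balance: n_C = 0 + 1ξ₁ − 2ξ₂ = 369 → ξ₂ = (1·520.7 − 369)/2 = 75.83 mol.
Outlet amounts (n = n₀ + Σ ν·ξ):
  B: 887 − 1(520.7) = 366.3
  C: 0 + 1(520.7) − 2(75.83) = 369
  E: 0 + 1(75.83) = 75.83

75.8 mol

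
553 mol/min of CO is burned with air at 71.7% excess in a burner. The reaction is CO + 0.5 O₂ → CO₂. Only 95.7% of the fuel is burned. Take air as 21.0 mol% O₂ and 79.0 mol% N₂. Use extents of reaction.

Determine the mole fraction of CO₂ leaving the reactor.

Stoichiometric O₂ = 0.5 × 553 = 276.5 mol/min; O₂ fed = 276.5 × 1.717 = 474.8 mol/min.
N₂ fed = 474.8 × 79/21 = 1786 mol/min.
Fuel reacted = 0.957 × 553 → ξ = 529.2 mol/min.
Outlet (n = n₀ + ν ξ):
  CO: 553 − 1(529.2) = 23.78
  O₂: 474.8 − 0.5(529.2) = 210.1
  N₂: 1786 (inert)
  CO₂: 0 + 1(529.2) = 529.2
Total out = 2549 mol/min; y_CO₂ = 529.2 / 2549 = 0.2076.

0.208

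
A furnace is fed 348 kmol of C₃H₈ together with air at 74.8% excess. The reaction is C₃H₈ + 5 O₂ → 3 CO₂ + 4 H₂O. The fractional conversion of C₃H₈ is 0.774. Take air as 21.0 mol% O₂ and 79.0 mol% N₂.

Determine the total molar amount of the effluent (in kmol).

15100 kmol

Stoichiometric O₂ = 5 × 348 = 1740 kmol; O₂ fed = 1740 × 1.748 = 3042 kmol.
N₂ fed = 3042 × 79/21 = 11440 kmol.
Fuel reacted = 0.774 × 348 → ξ = 269.4 kmol.
Outlet (n = n₀ + ν ξ):
  C₃H₈: 348 − 1(269.4) = 78.65
  O₂: 3042 − 5(269.4) = 1695
  N₂: 11440 (inert)
  CO₂: 0 + 3(269.4) = 808.1
  H₂O: 0 + 4(269.4) = 1077
Total out = 78.65 + 1695 + 11440 + 808.1 + 1077 = 15100 kmol.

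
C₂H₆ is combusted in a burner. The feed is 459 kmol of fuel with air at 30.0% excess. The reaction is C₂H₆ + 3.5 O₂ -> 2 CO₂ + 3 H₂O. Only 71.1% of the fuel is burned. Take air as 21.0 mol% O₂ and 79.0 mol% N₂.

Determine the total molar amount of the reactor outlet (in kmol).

Stoichiometric O₂ = 3.5 × 459 = 1606 kmol; O₂ fed = 1606 × 1.300 = 2088 kmol.
N₂ fed = 2088 × 79/21 = 7857 kmol.
Fuel reacted = 0.711 × 459 → ξ = 326.3 kmol.
Outlet (n = n₀ + ν ξ):
  C₂H₆: 459 − 1(326.3) = 132.7
  O₂: 2088 − 3.5(326.3) = 946.2
  N₂: 7857 (inert)
  CO₂: 0 + 2(326.3) = 652.7
  H₂O: 0 + 3(326.3) = 979
Total out = 132.7 + 946.2 + 7857 + 652.7 + 979 = 10570 kmol.

10600 kmol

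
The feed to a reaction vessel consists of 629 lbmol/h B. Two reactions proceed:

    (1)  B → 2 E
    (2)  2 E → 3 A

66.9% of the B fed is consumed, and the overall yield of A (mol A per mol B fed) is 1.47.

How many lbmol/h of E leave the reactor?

225 lbmol/h

Conversion of B: B consumed = 1ξ₁ = 0.669 × 629 → ξ₁ = 420.8 lbmol/h.
Yield of A: 3ξ₂ / 629 = 1.47 → ξ₂ = 308.2 lbmol/h.
Outlet amounts (n = n₀ + Σ ν·ξ):
  B: 629 − 1(420.8) = 208.2
  E: 0 + 2(420.8) − 2(308.2) = 225.2
  A: 0 + 3(308.2) = 924.6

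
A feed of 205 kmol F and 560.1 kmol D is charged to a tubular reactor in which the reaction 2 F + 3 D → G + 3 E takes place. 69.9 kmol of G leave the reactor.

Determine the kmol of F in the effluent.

65.2 kmol

For G: n = n₀ + 1ξ → 69.9 = 0 + 1ξ, giving ξ = 69.9 kmol.
Outlet amounts (n = n₀ + ν ξ):
  F: 205 − 2(69.9) = 65.2
  D: 560.1 − 3(69.9) = 350.4
  G: 0 + 1(69.9) = 69.9
  E: 0 + 3(69.9) = 209.7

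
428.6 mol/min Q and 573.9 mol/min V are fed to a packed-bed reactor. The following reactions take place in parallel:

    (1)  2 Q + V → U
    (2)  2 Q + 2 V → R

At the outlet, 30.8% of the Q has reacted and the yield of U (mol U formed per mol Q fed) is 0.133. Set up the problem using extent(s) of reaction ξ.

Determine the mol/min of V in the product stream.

499 mol/min

Yield of U: 1ξ₁ / 428.6 = 0.133 → ξ₁ = 57 mol/min.
Conversion of Q: 2ξ₁ + 2ξ₂ = 0.308 × 428.6 = 132 → ξ₂ = 9.001 mol/min.
Outlet amounts (n = n₀ + Σ ν·ξ):
  Q: 428.6 − 2(57) − 2(9.001) = 296.6
  V: 573.9 − 1(57) − 2(9.001) = 498.9
  U: 0 + 1(57) = 57
  R: 0 + 1(9.001) = 9.001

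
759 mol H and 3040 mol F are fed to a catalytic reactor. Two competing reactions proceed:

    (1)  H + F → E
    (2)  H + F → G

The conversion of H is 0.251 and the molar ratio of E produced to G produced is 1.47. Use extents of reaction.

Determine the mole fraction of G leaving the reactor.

0.0214

Conversion of H: H consumed = 0.251 × 759 = 190.5 mol = 1ξ₁ + 1ξ₂.
Selectivity: 1ξ₁ / (1ξ₂) = 1.47 → ξ₁ = 1.47 ξ₂.
Substitute: (1·1.47 + 1) ξ₂ = 190.5 → ξ₂ = 77.13 mol, ξ₁ = 113.4 mol.
Outlet amounts (n = n₀ + Σ ν·ξ):
  H: 759 − 1(113.4) − 1(77.13) = 568.5
  F: 3040 − 1(113.4) − 1(77.13) = 2849
  E: 0 + 1(113.4) = 113.4
  G: 0 + 1(77.13) = 77.13
Total out = 3608 mol; y_G = 77.13 / 3608 = 0.02137.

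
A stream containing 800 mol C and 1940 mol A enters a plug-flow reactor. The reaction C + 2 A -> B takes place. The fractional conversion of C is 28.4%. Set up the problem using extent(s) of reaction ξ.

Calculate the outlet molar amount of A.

C reacted = 0.284 × 800 = 227.2 mol; ν_C = −1, so ξ = 227.2/1 = 227.2 mol.
Outlet amounts (n = n₀ + ν ξ):
  C: 800 − 1(227.2) = 572.8
  A: 1940 − 2(227.2) = 1486
  B: 0 + 1(227.2) = 227.2

1490 mol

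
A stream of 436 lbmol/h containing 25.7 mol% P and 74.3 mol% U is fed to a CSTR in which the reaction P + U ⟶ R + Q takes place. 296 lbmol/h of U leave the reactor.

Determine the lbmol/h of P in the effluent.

For U: n = n₀ − 1ξ → 296 = 323.9 − 1ξ, giving ξ = 27.95 lbmol/h.
Outlet amounts (n = n₀ + ν ξ):
  P: 112.1 − 1(27.95) = 84.1
  U: 323.9 − 1(27.95) = 296
  R: 0 + 1(27.95) = 27.95
  Q: 0 + 1(27.95) = 27.95

84.1 lbmol/h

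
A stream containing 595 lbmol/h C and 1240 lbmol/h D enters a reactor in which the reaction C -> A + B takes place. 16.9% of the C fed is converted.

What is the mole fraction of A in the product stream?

C reacted = 0.169 × 595 = 100.6 lbmol/h; ν_C = −1, so ξ = 100.6/1 = 100.6 lbmol/h.
Outlet amounts (n = n₀ + ν ξ):
  C: 595 − 1(100.6) = 494.4
  A: 0 + 1(100.6) = 100.6
  B: 0 + 1(100.6) = 100.6
  D: 1240 (inert)
Total out = 1936 lbmol/h; y_A = 100.6 / 1936 = 0.05195.

0.052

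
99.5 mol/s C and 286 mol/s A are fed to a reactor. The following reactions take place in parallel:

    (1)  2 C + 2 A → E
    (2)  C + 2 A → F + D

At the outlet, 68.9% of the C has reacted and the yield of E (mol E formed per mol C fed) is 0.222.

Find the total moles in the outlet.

Yield of E: 1ξ₁ / 99.5 = 0.222 → ξ₁ = 22.09 mol/s.
Conversion of C: 2ξ₁ + 1ξ₂ = 0.689 × 99.5 = 68.56 → ξ₂ = 24.38 mol/s.
Outlet amounts (n = n₀ + Σ ν·ξ):
  C: 99.5 − 2(22.09) − 1(24.38) = 30.94
  A: 286 − 2(22.09) − 2(24.38) = 193.1
  E: 0 + 1(22.09) = 22.09
  F: 0 + 1(24.38) = 24.38
  D: 0 + 1(24.38) = 24.38
Total out = 30.94 + 193.1 + 22.09 + 24.38 + 24.38 = 294.9 mol/s.

295 mol/s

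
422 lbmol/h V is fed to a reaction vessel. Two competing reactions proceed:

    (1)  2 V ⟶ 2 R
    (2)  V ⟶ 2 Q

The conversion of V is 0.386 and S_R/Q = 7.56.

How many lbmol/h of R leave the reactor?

153 lbmol/h

Conversion of V: V consumed = 0.386 × 422 = 162.9 lbmol/h = 2ξ₁ + 1ξ₂.
Selectivity: 2ξ₁ / (2ξ₂) = 7.56 → ξ₁ = 7.56 ξ₂.
Substitute: (2·7.56 + 1) ξ₂ = 162.9 → ξ₂ = 10.1 lbmol/h, ξ₁ = 76.39 lbmol/h.
Outlet amounts (n = n₀ + Σ ν·ξ):
  V: 422 − 2(76.39) − 1(10.1) = 259.1
  R: 0 + 2(76.39) = 152.8
  Q: 0 + 2(10.1) = 20.21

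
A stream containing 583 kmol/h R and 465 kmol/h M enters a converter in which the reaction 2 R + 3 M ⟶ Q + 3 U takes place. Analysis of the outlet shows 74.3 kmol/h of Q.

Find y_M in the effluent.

For Q: n = n₀ + 1ξ → 74.3 = 0 + 1ξ, giving ξ = 74.3 kmol/h.
Outlet amounts (n = n₀ + ν ξ):
  R: 583 − 2(74.3) = 434.4
  M: 465 − 3(74.3) = 242.1
  Q: 0 + 1(74.3) = 74.3
  U: 0 + 3(74.3) = 222.9
Total out = 973.7 kmol/h; y_M = 242.1 / 973.7 = 0.2486.

0.249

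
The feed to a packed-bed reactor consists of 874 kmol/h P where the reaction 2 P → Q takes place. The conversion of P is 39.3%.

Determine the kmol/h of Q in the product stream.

172 kmol/h

P reacted = 0.393 × 874 = 343.5 kmol/h; ν_P = −2, so ξ = 343.5/2 = 171.7 kmol/h.
Outlet amounts (n = n₀ + ν ξ):
  P: 874 − 2(171.7) = 530.5
  Q: 0 + 1(171.7) = 171.7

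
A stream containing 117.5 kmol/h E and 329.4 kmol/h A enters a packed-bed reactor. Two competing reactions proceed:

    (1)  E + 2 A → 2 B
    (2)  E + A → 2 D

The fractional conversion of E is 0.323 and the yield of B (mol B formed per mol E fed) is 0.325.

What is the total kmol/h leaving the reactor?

428 kmol/h

Yield of B: 2ξ₁ / 117.5 = 0.325 → ξ₁ = 19.09 kmol/h.
Conversion of E: 1ξ₁ + 1ξ₂ = 0.323 × 117.5 = 37.95 → ξ₂ = 18.86 kmol/h.
Outlet amounts (n = n₀ + Σ ν·ξ):
  E: 117.5 − 1(19.09) − 1(18.86) = 79.55
  A: 329.4 − 2(19.09) − 1(18.86) = 272.4
  B: 0 + 2(19.09) = 38.19
  D: 0 + 2(18.86) = 37.72
Total out = 79.55 + 272.4 + 38.19 + 37.72 = 427.8 kmol/h.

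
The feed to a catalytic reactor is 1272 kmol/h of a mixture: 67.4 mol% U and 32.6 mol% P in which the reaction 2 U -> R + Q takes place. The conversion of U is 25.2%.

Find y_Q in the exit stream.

0.0849

U reacted = 0.252 × 857.3 = 216 kmol/h; ν_U = −2, so ξ = 216/2 = 108 kmol/h.
Outlet amounts (n = n₀ + ν ξ):
  U: 857.3 − 2(108) = 641.3
  R: 0 + 1(108) = 108
  Q: 0 + 1(108) = 108
  P: 414.7 (inert)
Total out = 1272 kmol/h; y_Q = 108 / 1272 = 0.08492.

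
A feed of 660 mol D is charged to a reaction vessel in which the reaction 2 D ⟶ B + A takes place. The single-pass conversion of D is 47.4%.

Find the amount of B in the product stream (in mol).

D reacted = 0.474 × 660 = 312.8 mol; ν_D = −2, so ξ = 312.8/2 = 156.4 mol.
Outlet amounts (n = n₀ + ν ξ):
  D: 660 − 2(156.4) = 347.2
  B: 0 + 1(156.4) = 156.4
  A: 0 + 1(156.4) = 156.4

156 mol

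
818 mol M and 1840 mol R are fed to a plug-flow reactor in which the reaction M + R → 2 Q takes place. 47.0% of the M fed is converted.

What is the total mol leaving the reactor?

M reacted = 0.47 × 818 = 384.5 mol; ν_M = −1, so ξ = 384.5/1 = 384.5 mol.
Outlet amounts (n = n₀ + ν ξ):
  M: 818 − 1(384.5) = 433.5
  R: 1840 − 1(384.5) = 1456
  Q: 0 + 2(384.5) = 768.9
Total out = 433.5 + 1456 + 768.9 = 2658 mol.

2660 mol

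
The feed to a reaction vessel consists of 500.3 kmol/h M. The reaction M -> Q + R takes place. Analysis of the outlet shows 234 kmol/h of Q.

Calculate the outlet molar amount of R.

For Q: n = n₀ + 1ξ → 234 = 0 + 1ξ, giving ξ = 234 kmol/h.
Outlet amounts (n = n₀ + ν ξ):
  M: 500.3 − 1(234) = 266.3
  Q: 0 + 1(234) = 234
  R: 0 + 1(234) = 234

234 kmol/h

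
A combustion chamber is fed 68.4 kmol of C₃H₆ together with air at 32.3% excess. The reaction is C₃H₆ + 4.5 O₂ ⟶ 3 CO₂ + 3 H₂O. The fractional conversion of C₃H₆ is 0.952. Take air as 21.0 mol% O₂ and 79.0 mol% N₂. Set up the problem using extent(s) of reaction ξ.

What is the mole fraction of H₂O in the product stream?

Stoichiometric O₂ = 4.5 × 68.4 = 307.8 kmol; O₂ fed = 307.8 × 1.323 = 407.2 kmol.
N₂ fed = 407.2 × 79/21 = 1532 kmol.
Fuel reacted = 0.952 × 68.4 → ξ = 65.12 kmol.
Outlet (n = n₀ + ν ξ):
  C₃H₆: 68.4 − 1(65.12) = 3.283
  O₂: 407.2 − 4.5(65.12) = 114.2
  N₂: 1532 (inert)
  CO₂: 0 + 3(65.12) = 195.4
  H₂O: 0 + 3(65.12) = 195.4
Total out = 2040 kmol; y_H₂O = 195.4 / 2040 = 0.09576.

0.0958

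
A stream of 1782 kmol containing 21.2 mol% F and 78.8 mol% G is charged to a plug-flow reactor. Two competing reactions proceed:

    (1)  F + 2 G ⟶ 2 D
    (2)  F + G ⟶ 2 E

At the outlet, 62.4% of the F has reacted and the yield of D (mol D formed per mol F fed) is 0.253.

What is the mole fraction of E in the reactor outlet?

0.217

Yield of D: 2ξ₁ / 377.8 = 0.253 → ξ₁ = 47.79 kmol.
Conversion of F: 1ξ₁ + 1ξ₂ = 0.624 × 377.8 = 235.7 → ξ₂ = 187.9 kmol.
Outlet amounts (n = n₀ + Σ ν·ξ):
  F: 377.8 − 1(47.79) − 1(187.9) = 142
  G: 1404 − 2(47.79) − 1(187.9) = 1121
  D: 0 + 2(47.79) = 95.58
  E: 0 + 2(187.9) = 375.9
Total out = 1734 kmol; y_E = 375.9 / 1734 = 0.2168.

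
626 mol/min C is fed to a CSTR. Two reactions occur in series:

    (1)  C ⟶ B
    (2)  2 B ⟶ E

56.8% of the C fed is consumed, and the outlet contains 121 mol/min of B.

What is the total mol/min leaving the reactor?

Conversion of C: C consumed = 1ξ₁ = 0.568 × 626 → ξ₁ = 355.6 mol/min.
B balance: n_B = 0 + 1ξ₁ − 2ξ₂ = 121 → ξ₂ = (1·355.6 − 121)/2 = 117.3 mol/min.
Outlet amounts (n = n₀ + Σ ν·ξ):
  C: 626 − 1(355.6) = 270.4
  B: 0 + 1(355.6) − 2(117.3) = 121
  E: 0 + 1(117.3) = 117.3
Total out = 270.4 + 121 + 117.3 = 508.7 mol/min.

509 mol/min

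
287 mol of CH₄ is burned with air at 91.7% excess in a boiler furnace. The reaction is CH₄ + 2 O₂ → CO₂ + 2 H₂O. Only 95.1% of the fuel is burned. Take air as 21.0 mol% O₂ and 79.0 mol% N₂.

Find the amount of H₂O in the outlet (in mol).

Stoichiometric O₂ = 2 × 287 = 574 mol; O₂ fed = 574 × 1.917 = 1100 mol.
N₂ fed = 1100 × 79/21 = 4139 mol.
Fuel reacted = 0.951 × 287 → ξ = 272.9 mol.
Outlet (n = n₀ + ν ξ):
  CH₄: 287 − 1(272.9) = 14.06
  O₂: 1100 − 2(272.9) = 554.5
  N₂: 4139 (inert)
  CO₂: 0 + 1(272.9) = 272.9
  H₂O: 0 + 2(272.9) = 545.9

546 mol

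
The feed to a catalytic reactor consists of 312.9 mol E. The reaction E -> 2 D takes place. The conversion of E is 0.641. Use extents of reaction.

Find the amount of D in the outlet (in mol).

E reacted = 0.641 × 312.9 = 200.6 mol; ν_E = −1, so ξ = 200.6/1 = 200.6 mol.
Outlet amounts (n = n₀ + ν ξ):
  E: 312.9 − 1(200.6) = 112.3
  D: 0 + 2(200.6) = 401.1

401 mol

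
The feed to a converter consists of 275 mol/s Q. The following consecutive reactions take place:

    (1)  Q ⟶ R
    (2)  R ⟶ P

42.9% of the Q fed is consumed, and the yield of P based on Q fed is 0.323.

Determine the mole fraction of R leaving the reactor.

0.106

Conversion of Q: Q consumed = 1ξ₁ = 0.429 × 275 → ξ₁ = 118 mol/s.
Yield of P: 1ξ₂ / 275 = 0.323 → ξ₂ = 88.83 mol/s.
Outlet amounts (n = n₀ + Σ ν·ξ):
  Q: 275 − 1(118) = 157
  R: 0 + 1(118) − 1(88.83) = 29.15
  P: 0 + 1(88.83) = 88.83
Total out = 275 mol/s; y_R = 29.15 / 275 = 0.106.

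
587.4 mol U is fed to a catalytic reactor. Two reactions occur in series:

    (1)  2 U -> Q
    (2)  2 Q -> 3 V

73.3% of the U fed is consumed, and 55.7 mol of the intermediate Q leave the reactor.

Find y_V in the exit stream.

0.53

Conversion of U: U consumed = 2ξ₁ = 0.733 × 587.4 → ξ₁ = 215.3 mol.
Q balance: n_Q = 0 + 1ξ₁ − 2ξ₂ = 55.7 → ξ₂ = (1·215.3 − 55.7)/2 = 79.79 mol.
Outlet amounts (n = n₀ + Σ ν·ξ):
  U: 587.4 − 2(215.3) = 156.8
  Q: 0 + 1(215.3) − 2(79.79) = 55.7
  V: 0 + 3(79.79) = 239.4
Total out = 451.9 mol; y_V = 239.4 / 451.9 = 0.5297.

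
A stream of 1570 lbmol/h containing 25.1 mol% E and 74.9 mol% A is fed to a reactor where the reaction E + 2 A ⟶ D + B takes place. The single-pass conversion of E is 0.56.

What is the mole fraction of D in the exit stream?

0.164

E reacted = 0.56 × 394.1 = 220.7 lbmol/h; ν_E = −1, so ξ = 220.7/1 = 220.7 lbmol/h.
Outlet amounts (n = n₀ + ν ξ):
  E: 394.1 − 1(220.7) = 173.4
  A: 1176 − 2(220.7) = 734.6
  D: 0 + 1(220.7) = 220.7
  B: 0 + 1(220.7) = 220.7
Total out = 1349 lbmol/h; y_D = 220.7 / 1349 = 0.1635.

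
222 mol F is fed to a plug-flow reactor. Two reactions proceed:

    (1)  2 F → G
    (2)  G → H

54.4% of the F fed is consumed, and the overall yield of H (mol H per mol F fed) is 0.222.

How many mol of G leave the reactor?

Conversion of F: F consumed = 2ξ₁ = 0.544 × 222 → ξ₁ = 60.38 mol.
Yield of H: 1ξ₂ / 222 = 0.222 → ξ₂ = 49.28 mol.
Outlet amounts (n = n₀ + Σ ν·ξ):
  F: 222 − 2(60.38) = 101.2
  G: 0 + 1(60.38) − 1(49.28) = 11.1
  H: 0 + 1(49.28) = 49.28

11.1 mol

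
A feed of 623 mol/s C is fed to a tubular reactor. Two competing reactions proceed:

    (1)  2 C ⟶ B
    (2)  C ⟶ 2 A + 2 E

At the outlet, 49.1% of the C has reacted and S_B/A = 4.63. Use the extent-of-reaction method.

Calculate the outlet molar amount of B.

Conversion of C: C consumed = 0.491 × 623 = 305.9 mol/s = 2ξ₁ + 1ξ₂.
Selectivity: 1ξ₁ / (2ξ₂) = 4.63 → ξ₁ = 9.26 ξ₂.
Substitute: (2·9.26 + 1) ξ₂ = 305.9 → ξ₂ = 15.67 mol/s, ξ₁ = 145.1 mol/s.
Outlet amounts (n = n₀ + Σ ν·ξ):
  C: 623 − 2(145.1) − 1(15.67) = 317.1
  B: 0 + 1(145.1) = 145.1
  A: 0 + 2(15.67) = 31.34
  E: 0 + 2(15.67) = 31.34

145 mol/s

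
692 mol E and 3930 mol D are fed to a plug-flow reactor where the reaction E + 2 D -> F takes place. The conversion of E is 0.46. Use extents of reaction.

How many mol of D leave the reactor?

3290 mol

E reacted = 0.46 × 692 = 318.3 mol; ν_E = −1, so ξ = 318.3/1 = 318.3 mol.
Outlet amounts (n = n₀ + ν ξ):
  E: 692 − 1(318.3) = 373.7
  D: 3930 − 2(318.3) = 3293
  F: 0 + 1(318.3) = 318.3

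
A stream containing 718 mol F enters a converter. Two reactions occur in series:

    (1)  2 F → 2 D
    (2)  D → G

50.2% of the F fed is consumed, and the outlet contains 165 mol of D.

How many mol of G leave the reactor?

Conversion of F: F consumed = 2ξ₁ = 0.502 × 718 → ξ₁ = 180.2 mol.
D balance: n_D = 0 + 2ξ₁ − 1ξ₂ = 165 → ξ₂ = (2·180.2 − 165)/1 = 195.4 mol.
Outlet amounts (n = n₀ + Σ ν·ξ):
  F: 718 − 2(180.2) = 357.6
  D: 0 + 2(180.2) − 1(195.4) = 165
  G: 0 + 1(195.4) = 195.4

195 mol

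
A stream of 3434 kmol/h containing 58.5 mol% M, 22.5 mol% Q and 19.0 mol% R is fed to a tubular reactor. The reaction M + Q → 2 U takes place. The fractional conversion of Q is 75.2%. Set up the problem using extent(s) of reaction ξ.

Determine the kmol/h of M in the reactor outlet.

1430 kmol/h

Q reacted = 0.752 × 772.6 = 581 kmol/h; ν_Q = −1, so ξ = 581/1 = 581 kmol/h.
Outlet amounts (n = n₀ + ν ξ):
  M: 2009 − 1(581) = 1428
  Q: 772.6 − 1(581) = 191.6
  U: 0 + 2(581) = 1162
  R: 652.5 (inert)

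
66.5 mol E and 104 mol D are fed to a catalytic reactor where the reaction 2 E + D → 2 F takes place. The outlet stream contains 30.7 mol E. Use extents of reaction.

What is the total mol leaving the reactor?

153 mol

For E: n = n₀ − 2ξ → 30.7 = 66.5 − 2ξ, giving ξ = 17.9 mol.
Outlet amounts (n = n₀ + ν ξ):
  E: 66.5 − 2(17.9) = 30.7
  D: 104 − 1(17.9) = 86.1
  F: 0 + 2(17.9) = 35.8
Total out = 30.7 + 86.1 + 35.8 = 152.6 mol.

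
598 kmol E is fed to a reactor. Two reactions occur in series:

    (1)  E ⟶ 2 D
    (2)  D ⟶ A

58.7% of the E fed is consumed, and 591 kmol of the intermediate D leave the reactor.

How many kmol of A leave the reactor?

111 kmol

Conversion of E: E consumed = 1ξ₁ = 0.587 × 598 → ξ₁ = 351 kmol.
D balance: n_D = 0 + 2ξ₁ − 1ξ₂ = 591 → ξ₂ = (2·351 − 591)/1 = 111.1 kmol.
Outlet amounts (n = n₀ + Σ ν·ξ):
  E: 598 − 1(351) = 247
  D: 0 + 2(351) − 1(111.1) = 591
  A: 0 + 1(111.1) = 111.1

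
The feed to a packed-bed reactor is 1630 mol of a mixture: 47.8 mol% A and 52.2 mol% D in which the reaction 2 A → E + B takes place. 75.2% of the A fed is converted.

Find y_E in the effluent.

0.18

A reacted = 0.752 × 779.1 = 585.9 mol; ν_A = −2, so ξ = 585.9/2 = 293 mol.
Outlet amounts (n = n₀ + ν ξ):
  A: 779.1 − 2(293) = 193.2
  E: 0 + 1(293) = 293
  B: 0 + 1(293) = 293
  D: 850.9 (inert)
Total out = 1630 mol; y_E = 293 / 1630 = 0.1797.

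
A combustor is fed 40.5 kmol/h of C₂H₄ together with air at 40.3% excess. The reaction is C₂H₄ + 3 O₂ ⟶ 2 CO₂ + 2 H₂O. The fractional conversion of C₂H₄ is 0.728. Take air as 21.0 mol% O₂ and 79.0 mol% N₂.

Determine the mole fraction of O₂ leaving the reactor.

0.0962

Stoichiometric O₂ = 3 × 40.5 = 121.5 kmol/h; O₂ fed = 121.5 × 1.403 = 170.5 kmol/h.
N₂ fed = 170.5 × 79/21 = 641.3 kmol/h.
Fuel reacted = 0.728 × 40.5 → ξ = 29.48 kmol/h.
Outlet (n = n₀ + ν ξ):
  C₂H₄: 40.5 − 1(29.48) = 11.02
  O₂: 170.5 − 3(29.48) = 82.01
  N₂: 641.3 (inert)
  CO₂: 0 + 2(29.48) = 58.97
  H₂O: 0 + 2(29.48) = 58.97
Total out = 852.2 kmol/h; y_O₂ = 82.01 / 852.2 = 0.09623.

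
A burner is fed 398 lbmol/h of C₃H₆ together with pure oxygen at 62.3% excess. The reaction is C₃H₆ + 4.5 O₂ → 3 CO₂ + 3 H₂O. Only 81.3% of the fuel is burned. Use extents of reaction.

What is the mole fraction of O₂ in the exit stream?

0.418

Stoichiometric O₂ = 4.5 × 398 = 1791 lbmol/h; O₂ fed = 1791 × 1.623 = 2907 lbmol/h.
Fuel reacted = 0.813 × 398 → ξ = 323.6 lbmol/h.
Outlet (n = n₀ + ν ξ):
  C₃H₆: 398 − 1(323.6) = 74.43
  O₂: 2907 − 4.5(323.6) = 1451
  CO₂: 0 + 3(323.6) = 970.7
  H₂O: 0 + 3(323.6) = 970.7
Total out = 3467 lbmol/h; y_O₂ = 1451 / 3467 = 0.4185.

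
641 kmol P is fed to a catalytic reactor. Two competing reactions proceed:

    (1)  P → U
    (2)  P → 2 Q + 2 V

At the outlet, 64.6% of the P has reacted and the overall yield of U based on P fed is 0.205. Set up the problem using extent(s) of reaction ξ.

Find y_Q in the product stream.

Yield of U: 1ξ₁ / 641 = 0.205 → ξ₁ = 131.4 kmol.
Conversion of P: 1ξ₁ + 1ξ₂ = 0.646 × 641 = 414.1 → ξ₂ = 282.7 kmol.
Outlet amounts (n = n₀ + Σ ν·ξ):
  P: 641 − 1(131.4) − 1(282.7) = 226.9
  U: 0 + 1(131.4) = 131.4
  Q: 0 + 2(282.7) = 565.4
  V: 0 + 2(282.7) = 565.4
Total out = 1489 kmol; y_Q = 565.4 / 1489 = 0.3797.

0.38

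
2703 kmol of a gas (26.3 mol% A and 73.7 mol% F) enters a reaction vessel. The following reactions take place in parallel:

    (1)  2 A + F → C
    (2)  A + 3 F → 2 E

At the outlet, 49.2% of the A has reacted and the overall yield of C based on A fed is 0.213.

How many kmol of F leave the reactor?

1700 kmol

Yield of C: 1ξ₁ / 710.9 = 0.213 → ξ₁ = 151.4 kmol.
Conversion of A: 2ξ₁ + 1ξ₂ = 0.492 × 710.9 = 349.8 → ξ₂ = 46.92 kmol.
Outlet amounts (n = n₀ + Σ ν·ξ):
  A: 710.9 − 2(151.4) − 1(46.92) = 361.1
  F: 1992 − 1(151.4) − 3(46.92) = 1700
  C: 0 + 1(151.4) = 151.4
  E: 0 + 2(46.92) = 93.84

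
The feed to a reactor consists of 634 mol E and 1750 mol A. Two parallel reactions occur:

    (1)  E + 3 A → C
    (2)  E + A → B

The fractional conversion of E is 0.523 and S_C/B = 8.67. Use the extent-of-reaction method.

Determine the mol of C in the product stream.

297 mol

Conversion of E: E consumed = 0.523 × 634 = 331.6 mol = 1ξ₁ + 1ξ₂.
Selectivity: 1ξ₁ / (1ξ₂) = 8.67 → ξ₁ = 8.67 ξ₂.
Substitute: (1·8.67 + 1) ξ₂ = 331.6 → ξ₂ = 34.29 mol, ξ₁ = 297.3 mol.
Outlet amounts (n = n₀ + Σ ν·ξ):
  E: 634 − 1(297.3) − 1(34.29) = 302.4
  A: 1750 − 3(297.3) − 1(34.29) = 823.8
  C: 0 + 1(297.3) = 297.3
  B: 0 + 1(34.29) = 34.29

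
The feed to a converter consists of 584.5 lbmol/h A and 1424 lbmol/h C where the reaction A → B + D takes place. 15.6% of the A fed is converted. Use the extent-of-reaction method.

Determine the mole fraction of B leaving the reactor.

A reacted = 0.156 × 584.5 = 91.18 lbmol/h; ν_A = −1, so ξ = 91.18/1 = 91.18 lbmol/h.
Outlet amounts (n = n₀ + ν ξ):
  A: 584.5 − 1(91.18) = 493.3
  B: 0 + 1(91.18) = 91.18
  D: 0 + 1(91.18) = 91.18
  C: 1424 (inert)
Total out = 2100 lbmol/h; y_B = 91.18 / 2100 = 0.04343.

0.0434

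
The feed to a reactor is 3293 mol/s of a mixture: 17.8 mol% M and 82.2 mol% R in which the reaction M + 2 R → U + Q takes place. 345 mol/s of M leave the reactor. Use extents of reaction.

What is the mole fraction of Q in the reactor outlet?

For M: n = n₀ − 1ξ → 345 = 586.2 − 1ξ, giving ξ = 241.2 mol/s.
Outlet amounts (n = n₀ + ν ξ):
  M: 586.2 − 1(241.2) = 345
  R: 2707 − 2(241.2) = 2225
  U: 0 + 1(241.2) = 241.2
  Q: 0 + 1(241.2) = 241.2
Total out = 3052 mol/s; y_Q = 241.2 / 3052 = 0.07902.

0.079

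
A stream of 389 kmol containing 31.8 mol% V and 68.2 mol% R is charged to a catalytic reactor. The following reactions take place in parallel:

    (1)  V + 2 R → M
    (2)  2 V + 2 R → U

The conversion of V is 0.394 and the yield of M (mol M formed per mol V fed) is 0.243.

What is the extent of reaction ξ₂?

Yield of M: 1ξ₁ / 123.7 = 0.243 → ξ₁ = 30.06 kmol.
Conversion of V: 1ξ₁ + 2ξ₂ = 0.394 × 123.7 = 48.74 → ξ₂ = 9.34 kmol.
Outlet amounts (n = n₀ + Σ ν·ξ):
  V: 123.7 − 1(30.06) − 2(9.34) = 74.96
  R: 265.3 − 2(30.06) − 2(9.34) = 186.5
  M: 0 + 1(30.06) = 30.06
  U: 0 + 1(9.34) = 9.34

ξ₂ = 9.34 kmol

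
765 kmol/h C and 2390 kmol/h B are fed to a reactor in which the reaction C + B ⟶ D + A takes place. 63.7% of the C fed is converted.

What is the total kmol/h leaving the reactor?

3160 kmol/h

C reacted = 0.637 × 765 = 487.3 kmol/h; ν_C = −1, so ξ = 487.3/1 = 487.3 kmol/h.
Outlet amounts (n = n₀ + ν ξ):
  C: 765 − 1(487.3) = 277.7
  B: 2390 − 1(487.3) = 1903
  D: 0 + 1(487.3) = 487.3
  A: 0 + 1(487.3) = 487.3
Total out = 277.7 + 1903 + 487.3 + 487.3 = 3155 kmol/h.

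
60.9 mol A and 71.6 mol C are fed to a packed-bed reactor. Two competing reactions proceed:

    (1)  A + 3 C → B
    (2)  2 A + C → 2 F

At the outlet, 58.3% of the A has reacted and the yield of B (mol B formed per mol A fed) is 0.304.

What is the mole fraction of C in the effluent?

Yield of B: 1ξ₁ / 60.9 = 0.304 → ξ₁ = 18.51 mol.
Conversion of A: 1ξ₁ + 2ξ₂ = 0.583 × 60.9 = 35.5 → ξ₂ = 8.496 mol.
Outlet amounts (n = n₀ + Σ ν·ξ):
  A: 60.9 − 1(18.51) − 2(8.496) = 25.4
  C: 71.6 − 3(18.51) − 1(8.496) = 7.564
  B: 0 + 1(18.51) = 18.51
  F: 0 + 2(8.496) = 16.99
Total out = 68.46 mol; y_C = 7.564 / 68.46 = 0.1105.

0.11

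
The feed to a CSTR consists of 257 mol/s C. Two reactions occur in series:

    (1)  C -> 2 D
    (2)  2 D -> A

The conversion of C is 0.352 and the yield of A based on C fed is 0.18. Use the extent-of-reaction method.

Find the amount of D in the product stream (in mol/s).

88.4 mol/s

Conversion of C: C consumed = 1ξ₁ = 0.352 × 257 → ξ₁ = 90.46 mol/s.
Yield of A: 1ξ₂ / 257 = 0.18 → ξ₂ = 46.26 mol/s.
Outlet amounts (n = n₀ + Σ ν·ξ):
  C: 257 − 1(90.46) = 166.5
  D: 0 + 2(90.46) − 2(46.26) = 88.41
  A: 0 + 1(46.26) = 46.26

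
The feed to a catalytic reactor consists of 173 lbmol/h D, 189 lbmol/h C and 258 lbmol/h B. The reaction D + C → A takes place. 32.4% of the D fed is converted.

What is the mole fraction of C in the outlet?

0.236

D reacted = 0.324 × 173 = 56.05 lbmol/h; ν_D = −1, so ξ = 56.05/1 = 56.05 lbmol/h.
Outlet amounts (n = n₀ + ν ξ):
  D: 173 − 1(56.05) = 116.9
  C: 189 − 1(56.05) = 132.9
  A: 0 + 1(56.05) = 56.05
  B: 258 (inert)
Total out = 563.9 lbmol/h; y_C = 132.9 / 563.9 = 0.2357.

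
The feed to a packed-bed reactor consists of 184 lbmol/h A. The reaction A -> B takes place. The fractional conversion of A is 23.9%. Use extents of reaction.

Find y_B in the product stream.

0.239

A reacted = 0.239 × 184 = 43.98 lbmol/h; ν_A = −1, so ξ = 43.98/1 = 43.98 lbmol/h.
Outlet amounts (n = n₀ + ν ξ):
  A: 184 − 1(43.98) = 140
  B: 0 + 1(43.98) = 43.98
Total out = 184 lbmol/h; y_B = 43.98 / 184 = 0.239.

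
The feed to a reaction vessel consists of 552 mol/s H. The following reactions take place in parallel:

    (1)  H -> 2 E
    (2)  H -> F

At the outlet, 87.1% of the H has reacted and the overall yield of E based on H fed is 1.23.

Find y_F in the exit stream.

0.159

Yield of E: 2ξ₁ / 552 = 1.23 → ξ₁ = 339.5 mol/s.
Conversion of H: 1ξ₁ + 1ξ₂ = 0.871 × 552 = 480.8 → ξ₂ = 141.3 mol/s.
Outlet amounts (n = n₀ + Σ ν·ξ):
  H: 552 − 1(339.5) − 1(141.3) = 71.21
  E: 0 + 2(339.5) = 679
  F: 0 + 1(141.3) = 141.3
Total out = 891.5 mol/s; y_F = 141.3 / 891.5 = 0.1585.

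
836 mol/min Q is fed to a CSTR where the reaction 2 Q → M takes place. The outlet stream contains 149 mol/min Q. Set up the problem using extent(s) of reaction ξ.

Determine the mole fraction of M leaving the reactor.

0.697

For Q: n = n₀ − 2ξ → 149 = 836 − 2ξ, giving ξ = 343.5 mol/min.
Outlet amounts (n = n₀ + ν ξ):
  Q: 836 − 2(343.5) = 149
  M: 0 + 1(343.5) = 343.5
Total out = 492.5 mol/min; y_M = 343.5 / 492.5 = 0.6975.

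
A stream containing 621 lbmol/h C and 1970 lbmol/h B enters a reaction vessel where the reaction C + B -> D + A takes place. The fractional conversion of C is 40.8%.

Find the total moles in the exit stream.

2590 lbmol/h

C reacted = 0.408 × 621 = 253.4 lbmol/h; ν_C = −1, so ξ = 253.4/1 = 253.4 lbmol/h.
Outlet amounts (n = n₀ + ν ξ):
  C: 621 − 1(253.4) = 367.6
  B: 1970 − 1(253.4) = 1717
  D: 0 + 1(253.4) = 253.4
  A: 0 + 1(253.4) = 253.4
Total out = 367.6 + 1717 + 253.4 + 253.4 = 2591 lbmol/h.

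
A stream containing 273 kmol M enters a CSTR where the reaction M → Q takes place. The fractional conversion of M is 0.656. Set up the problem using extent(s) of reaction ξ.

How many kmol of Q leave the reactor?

179 kmol

M reacted = 0.656 × 273 = 179.1 kmol; ν_M = −1, so ξ = 179.1/1 = 179.1 kmol.
Outlet amounts (n = n₀ + ν ξ):
  M: 273 − 1(179.1) = 93.91
  Q: 0 + 1(179.1) = 179.1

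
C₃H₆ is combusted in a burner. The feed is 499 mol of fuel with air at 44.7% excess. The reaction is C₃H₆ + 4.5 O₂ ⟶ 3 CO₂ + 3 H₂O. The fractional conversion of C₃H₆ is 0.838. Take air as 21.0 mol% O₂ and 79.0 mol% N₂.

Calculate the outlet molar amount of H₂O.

Stoichiometric O₂ = 4.5 × 499 = 2246 mol; O₂ fed = 2246 × 1.447 = 3249 mol.
N₂ fed = 3249 × 79/21 = 12220 mol.
Fuel reacted = 0.838 × 499 → ξ = 418.2 mol.
Outlet (n = n₀ + ν ξ):
  C₃H₆: 499 − 1(418.2) = 80.84
  O₂: 3249 − 4.5(418.2) = 1368
  N₂: 12220 (inert)
  CO₂: 0 + 3(418.2) = 1254
  H₂O: 0 + 3(418.2) = 1254

1250 mol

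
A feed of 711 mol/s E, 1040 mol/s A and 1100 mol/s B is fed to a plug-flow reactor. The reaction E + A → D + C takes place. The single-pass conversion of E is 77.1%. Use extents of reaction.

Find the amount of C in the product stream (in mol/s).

E reacted = 0.771 × 711 = 548.2 mol/s; ν_E = −1, so ξ = 548.2/1 = 548.2 mol/s.
Outlet amounts (n = n₀ + ν ξ):
  E: 711 − 1(548.2) = 162.8
  A: 1040 − 1(548.2) = 491.8
  D: 0 + 1(548.2) = 548.2
  C: 0 + 1(548.2) = 548.2
  B: 1100 (inert)

548 mol/s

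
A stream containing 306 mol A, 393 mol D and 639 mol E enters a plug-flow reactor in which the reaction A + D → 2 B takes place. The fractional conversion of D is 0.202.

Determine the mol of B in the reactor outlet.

159 mol

D reacted = 0.202 × 393 = 79.39 mol; ν_D = −1, so ξ = 79.39/1 = 79.39 mol.
Outlet amounts (n = n₀ + ν ξ):
  A: 306 − 1(79.39) = 226.6
  D: 393 − 1(79.39) = 313.6
  B: 0 + 2(79.39) = 158.8
  E: 639 (inert)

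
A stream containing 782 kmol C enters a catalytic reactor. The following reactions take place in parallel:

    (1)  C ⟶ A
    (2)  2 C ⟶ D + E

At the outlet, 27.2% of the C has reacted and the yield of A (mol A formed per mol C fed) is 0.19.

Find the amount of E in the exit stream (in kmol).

Yield of A: 1ξ₁ / 782 = 0.19 → ξ₁ = 148.6 kmol.
Conversion of C: 1ξ₁ + 2ξ₂ = 0.272 × 782 = 212.7 → ξ₂ = 32.06 kmol.
Outlet amounts (n = n₀ + Σ ν·ξ):
  C: 782 − 1(148.6) − 2(32.06) = 569.3
  A: 0 + 1(148.6) = 148.6
  D: 0 + 1(32.06) = 32.06
  E: 0 + 1(32.06) = 32.06

32.1 kmol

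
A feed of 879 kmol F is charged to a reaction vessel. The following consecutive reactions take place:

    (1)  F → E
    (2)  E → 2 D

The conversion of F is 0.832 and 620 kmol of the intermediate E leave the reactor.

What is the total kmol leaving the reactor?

990 kmol

Conversion of F: F consumed = 1ξ₁ = 0.832 × 879 → ξ₁ = 731.3 kmol.
E balance: n_E = 0 + 1ξ₁ − 1ξ₂ = 620 → ξ₂ = (1·731.3 − 620)/1 = 111.3 kmol.
Outlet amounts (n = n₀ + Σ ν·ξ):
  F: 879 − 1(731.3) = 147.7
  E: 0 + 1(731.3) − 1(111.3) = 620
  D: 0 + 2(111.3) = 222.7
Total out = 147.7 + 620 + 222.7 = 990.3 kmol.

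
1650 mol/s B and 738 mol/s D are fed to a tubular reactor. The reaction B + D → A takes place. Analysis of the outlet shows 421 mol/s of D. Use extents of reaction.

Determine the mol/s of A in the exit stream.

For D: n = n₀ − 1ξ → 421 = 738 − 1ξ, giving ξ = 317 mol/s.
Outlet amounts (n = n₀ + ν ξ):
  B: 1650 − 1(317) = 1333
  D: 738 − 1(317) = 421
  A: 0 + 1(317) = 317

317 mol/s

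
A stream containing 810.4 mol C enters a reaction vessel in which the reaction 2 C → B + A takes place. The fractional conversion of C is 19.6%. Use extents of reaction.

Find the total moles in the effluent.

810 mol

C reacted = 0.196 × 810.4 = 158.8 mol; ν_C = −2, so ξ = 158.8/2 = 79.42 mol.
Outlet amounts (n = n₀ + ν ξ):
  C: 810.4 − 2(79.42) = 651.6
  B: 0 + 1(79.42) = 79.42
  A: 0 + 1(79.42) = 79.42
Total out = 651.6 + 79.42 + 79.42 = 810.4 mol.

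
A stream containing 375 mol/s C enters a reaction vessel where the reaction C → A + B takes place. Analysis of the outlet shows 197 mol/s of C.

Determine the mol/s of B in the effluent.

178 mol/s

For C: n = n₀ − 1ξ → 197 = 375 − 1ξ, giving ξ = 178 mol/s.
Outlet amounts (n = n₀ + ν ξ):
  C: 375 − 1(178) = 197
  A: 0 + 1(178) = 178
  B: 0 + 1(178) = 178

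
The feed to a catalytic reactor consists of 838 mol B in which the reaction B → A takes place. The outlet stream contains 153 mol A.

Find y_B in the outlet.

For A: n = n₀ + 1ξ → 153 = 0 + 1ξ, giving ξ = 153 mol.
Outlet amounts (n = n₀ + ν ξ):
  B: 838 − 1(153) = 685
  A: 0 + 1(153) = 153
Total out = 838 mol; y_B = 685 / 838 = 0.8174.

0.817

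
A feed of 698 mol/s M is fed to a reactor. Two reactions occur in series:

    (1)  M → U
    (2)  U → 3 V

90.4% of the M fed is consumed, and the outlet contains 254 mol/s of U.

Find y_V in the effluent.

Conversion of M: M consumed = 1ξ₁ = 0.904 × 698 → ξ₁ = 631 mol/s.
U balance: n_U = 0 + 1ξ₁ − 1ξ₂ = 254 → ξ₂ = (1·631 − 254)/1 = 377 mol/s.
Outlet amounts (n = n₀ + Σ ν·ξ):
  M: 698 − 1(631) = 67.01
  U: 0 + 1(631) − 1(377) = 254
  V: 0 + 3(377) = 1131
Total out = 1452 mol/s; y_V = 1131 / 1452 = 0.7789.

0.779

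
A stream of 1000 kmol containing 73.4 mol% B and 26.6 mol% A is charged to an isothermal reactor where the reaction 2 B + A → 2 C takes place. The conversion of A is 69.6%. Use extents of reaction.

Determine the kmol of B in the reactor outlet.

364 kmol

A reacted = 0.696 × 266 = 185.1 kmol; ν_A = −1, so ξ = 185.1/1 = 185.1 kmol.
Outlet amounts (n = n₀ + ν ξ):
  B: 734 − 2(185.1) = 363.7
  A: 266 − 1(185.1) = 80.86
  C: 0 + 2(185.1) = 370.3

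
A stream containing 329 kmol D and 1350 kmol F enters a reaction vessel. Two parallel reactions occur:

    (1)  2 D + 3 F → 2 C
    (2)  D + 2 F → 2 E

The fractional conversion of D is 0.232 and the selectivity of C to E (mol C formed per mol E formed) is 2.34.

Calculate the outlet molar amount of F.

1230 kmol

Conversion of D: D consumed = 0.232 × 329 = 76.33 kmol = 2ξ₁ + 1ξ₂.
Selectivity: 2ξ₁ / (2ξ₂) = 2.34 → ξ₁ = 2.34 ξ₂.
Substitute: (2·2.34 + 1) ξ₂ = 76.33 → ξ₂ = 13.44 kmol, ξ₁ = 31.44 kmol.
Outlet amounts (n = n₀ + Σ ν·ξ):
  D: 329 − 2(31.44) − 1(13.44) = 252.7
  F: 1350 − 3(31.44) − 2(13.44) = 1229
  C: 0 + 2(31.44) = 62.89
  E: 0 + 2(13.44) = 26.88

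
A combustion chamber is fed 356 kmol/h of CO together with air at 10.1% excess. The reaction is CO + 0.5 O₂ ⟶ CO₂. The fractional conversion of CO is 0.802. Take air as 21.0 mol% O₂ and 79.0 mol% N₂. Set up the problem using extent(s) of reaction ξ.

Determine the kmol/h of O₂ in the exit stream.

Stoichiometric O₂ = 0.5 × 356 = 178 kmol/h; O₂ fed = 178 × 1.101 = 196 kmol/h.
N₂ fed = 196 × 79/21 = 737.3 kmol/h.
Fuel reacted = 0.802 × 356 → ξ = 285.5 kmol/h.
Outlet (n = n₀ + ν ξ):
  CO: 356 − 1(285.5) = 70.49
  O₂: 196 − 0.5(285.5) = 53.22
  N₂: 737.3 (inert)
  CO₂: 0 + 1(285.5) = 285.5

53.2 kmol/h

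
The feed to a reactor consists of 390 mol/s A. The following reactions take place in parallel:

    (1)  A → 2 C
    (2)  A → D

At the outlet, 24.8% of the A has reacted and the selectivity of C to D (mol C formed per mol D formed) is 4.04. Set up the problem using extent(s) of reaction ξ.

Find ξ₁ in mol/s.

Conversion of A: A consumed = 0.248 × 390 = 96.72 mol/s = 1ξ₁ + 1ξ₂.
Selectivity: 2ξ₁ / (1ξ₂) = 4.04 → ξ₁ = 2.02 ξ₂.
Substitute: (1·2.02 + 1) ξ₂ = 96.72 → ξ₂ = 32.03 mol/s, ξ₁ = 64.69 mol/s.
Outlet amounts (n = n₀ + Σ ν·ξ):
  A: 390 − 1(64.69) − 1(32.03) = 293.3
  C: 0 + 2(64.69) = 129.4
  D: 0 + 1(32.03) = 32.03

ξ₁ = 64.7 mol/s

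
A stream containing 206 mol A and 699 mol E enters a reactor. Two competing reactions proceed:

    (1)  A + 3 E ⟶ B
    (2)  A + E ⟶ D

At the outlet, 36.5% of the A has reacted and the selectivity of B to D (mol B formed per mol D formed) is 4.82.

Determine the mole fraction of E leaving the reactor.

Conversion of A: A consumed = 0.365 × 206 = 75.19 mol = 1ξ₁ + 1ξ₂.
Selectivity: 1ξ₁ / (1ξ₂) = 4.82 → ξ₁ = 4.82 ξ₂.
Substitute: (1·4.82 + 1) ξ₂ = 75.19 → ξ₂ = 12.92 mol, ξ₁ = 62.27 mol.
Outlet amounts (n = n₀ + Σ ν·ξ):
  A: 206 − 1(62.27) − 1(12.92) = 130.8
  E: 699 − 3(62.27) − 1(12.92) = 499.3
  B: 0 + 1(62.27) = 62.27
  D: 0 + 1(12.92) = 12.92
Total out = 705.3 mol; y_E = 499.3 / 705.3 = 0.7079.

0.708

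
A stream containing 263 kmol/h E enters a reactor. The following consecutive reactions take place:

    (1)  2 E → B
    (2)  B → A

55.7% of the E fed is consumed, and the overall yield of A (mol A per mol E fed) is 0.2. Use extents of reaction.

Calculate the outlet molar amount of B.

20.6 kmol/h

Conversion of E: E consumed = 2ξ₁ = 0.557 × 263 → ξ₁ = 73.25 kmol/h.
Yield of A: 1ξ₂ / 263 = 0.2 → ξ₂ = 52.6 kmol/h.
Outlet amounts (n = n₀ + Σ ν·ξ):
  E: 263 − 2(73.25) = 116.5
  B: 0 + 1(73.25) − 1(52.6) = 20.65
  A: 0 + 1(52.6) = 52.6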